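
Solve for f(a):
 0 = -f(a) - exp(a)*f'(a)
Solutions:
 f(a) = C1*exp(exp(-a))


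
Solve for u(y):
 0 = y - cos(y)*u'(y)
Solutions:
 u(y) = C1 + Integral(y/cos(y), y)


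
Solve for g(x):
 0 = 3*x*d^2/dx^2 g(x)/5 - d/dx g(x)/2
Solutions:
 g(x) = C1 + C2*x^(11/6)


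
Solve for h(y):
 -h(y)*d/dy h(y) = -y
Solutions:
 h(y) = -sqrt(C1 + y^2)
 h(y) = sqrt(C1 + y^2)


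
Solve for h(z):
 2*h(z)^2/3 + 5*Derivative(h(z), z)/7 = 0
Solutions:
 h(z) = 15/(C1 + 14*z)


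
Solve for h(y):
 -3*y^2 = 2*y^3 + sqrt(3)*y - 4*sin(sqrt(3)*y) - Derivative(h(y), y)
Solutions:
 h(y) = C1 + y^4/2 + y^3 + sqrt(3)*y^2/2 + 4*sqrt(3)*cos(sqrt(3)*y)/3


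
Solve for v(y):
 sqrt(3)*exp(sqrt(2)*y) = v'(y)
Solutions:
 v(y) = C1 + sqrt(6)*exp(sqrt(2)*y)/2


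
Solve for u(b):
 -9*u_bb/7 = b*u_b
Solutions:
 u(b) = C1 + C2*erf(sqrt(14)*b/6)


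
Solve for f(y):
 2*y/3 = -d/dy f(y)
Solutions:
 f(y) = C1 - y^2/3


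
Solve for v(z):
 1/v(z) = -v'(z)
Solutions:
 v(z) = -sqrt(C1 - 2*z)
 v(z) = sqrt(C1 - 2*z)


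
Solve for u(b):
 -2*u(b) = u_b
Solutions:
 u(b) = C1*exp(-2*b)


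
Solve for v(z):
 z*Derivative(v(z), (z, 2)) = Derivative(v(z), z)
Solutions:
 v(z) = C1 + C2*z^2


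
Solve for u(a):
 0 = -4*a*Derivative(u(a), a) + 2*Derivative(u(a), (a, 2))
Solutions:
 u(a) = C1 + C2*erfi(a)


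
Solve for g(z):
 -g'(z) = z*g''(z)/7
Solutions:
 g(z) = C1 + C2/z^6


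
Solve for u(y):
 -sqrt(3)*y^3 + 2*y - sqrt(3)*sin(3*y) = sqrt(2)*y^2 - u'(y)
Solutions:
 u(y) = C1 + sqrt(3)*y^4/4 + sqrt(2)*y^3/3 - y^2 - sqrt(3)*cos(3*y)/3


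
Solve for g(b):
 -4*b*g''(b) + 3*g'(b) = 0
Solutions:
 g(b) = C1 + C2*b^(7/4)


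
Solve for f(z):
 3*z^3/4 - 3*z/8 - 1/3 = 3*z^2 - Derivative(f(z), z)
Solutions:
 f(z) = C1 - 3*z^4/16 + z^3 + 3*z^2/16 + z/3


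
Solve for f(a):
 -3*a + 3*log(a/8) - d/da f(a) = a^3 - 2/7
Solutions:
 f(a) = C1 - a^4/4 - 3*a^2/2 + 3*a*log(a) - 9*a*log(2) - 19*a/7


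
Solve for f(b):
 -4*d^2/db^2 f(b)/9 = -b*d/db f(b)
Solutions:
 f(b) = C1 + C2*erfi(3*sqrt(2)*b/4)


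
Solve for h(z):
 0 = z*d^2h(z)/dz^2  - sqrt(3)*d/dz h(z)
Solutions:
 h(z) = C1 + C2*z^(1 + sqrt(3))


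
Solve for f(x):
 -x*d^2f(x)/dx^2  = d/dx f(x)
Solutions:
 f(x) = C1 + C2*log(x)


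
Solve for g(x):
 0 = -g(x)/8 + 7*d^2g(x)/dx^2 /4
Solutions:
 g(x) = C1*exp(-sqrt(14)*x/14) + C2*exp(sqrt(14)*x/14)


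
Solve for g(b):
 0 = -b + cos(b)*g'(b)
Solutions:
 g(b) = C1 + Integral(b/cos(b), b)


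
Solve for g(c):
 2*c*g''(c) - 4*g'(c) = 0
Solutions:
 g(c) = C1 + C2*c^3


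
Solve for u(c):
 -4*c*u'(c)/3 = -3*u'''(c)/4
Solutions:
 u(c) = C1 + Integral(C2*airyai(2*6^(1/3)*c/3) + C3*airybi(2*6^(1/3)*c/3), c)


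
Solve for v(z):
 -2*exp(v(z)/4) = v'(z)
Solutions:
 v(z) = 4*log(1/(C1 + 2*z)) + 8*log(2)


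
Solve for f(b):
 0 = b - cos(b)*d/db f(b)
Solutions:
 f(b) = C1 + Integral(b/cos(b), b)


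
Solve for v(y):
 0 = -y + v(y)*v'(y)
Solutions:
 v(y) = -sqrt(C1 + y^2)
 v(y) = sqrt(C1 + y^2)


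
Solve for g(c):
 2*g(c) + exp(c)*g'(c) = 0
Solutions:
 g(c) = C1*exp(2*exp(-c))


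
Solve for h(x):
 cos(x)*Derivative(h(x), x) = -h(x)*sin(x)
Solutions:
 h(x) = C1*cos(x)


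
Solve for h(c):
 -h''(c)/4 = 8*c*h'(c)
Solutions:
 h(c) = C1 + C2*erf(4*c)


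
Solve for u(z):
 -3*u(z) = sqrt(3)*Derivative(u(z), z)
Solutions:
 u(z) = C1*exp(-sqrt(3)*z)


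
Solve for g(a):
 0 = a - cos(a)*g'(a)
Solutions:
 g(a) = C1 + Integral(a/cos(a), a)


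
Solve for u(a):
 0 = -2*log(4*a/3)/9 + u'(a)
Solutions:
 u(a) = C1 + 2*a*log(a)/9 - 2*a*log(3)/9 - 2*a/9 + 4*a*log(2)/9


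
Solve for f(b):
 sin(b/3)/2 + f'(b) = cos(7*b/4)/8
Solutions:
 f(b) = C1 + sin(7*b/4)/14 + 3*cos(b/3)/2


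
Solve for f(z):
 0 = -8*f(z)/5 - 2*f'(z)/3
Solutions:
 f(z) = C1*exp(-12*z/5)


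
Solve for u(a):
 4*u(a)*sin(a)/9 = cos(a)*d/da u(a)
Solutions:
 u(a) = C1/cos(a)^(4/9)


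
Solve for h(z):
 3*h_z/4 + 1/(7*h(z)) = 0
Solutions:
 h(z) = -sqrt(C1 - 168*z)/21
 h(z) = sqrt(C1 - 168*z)/21


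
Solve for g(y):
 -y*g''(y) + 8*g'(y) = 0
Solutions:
 g(y) = C1 + C2*y^9


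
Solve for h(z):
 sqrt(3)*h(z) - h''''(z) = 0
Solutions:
 h(z) = C1*exp(-3^(1/8)*z) + C2*exp(3^(1/8)*z) + C3*sin(3^(1/8)*z) + C4*cos(3^(1/8)*z)


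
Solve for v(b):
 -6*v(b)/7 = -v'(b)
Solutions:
 v(b) = C1*exp(6*b/7)


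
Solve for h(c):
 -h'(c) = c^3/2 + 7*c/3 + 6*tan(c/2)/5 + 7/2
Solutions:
 h(c) = C1 - c^4/8 - 7*c^2/6 - 7*c/2 + 12*log(cos(c/2))/5


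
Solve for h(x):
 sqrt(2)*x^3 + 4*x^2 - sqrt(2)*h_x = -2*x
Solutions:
 h(x) = C1 + x^4/4 + 2*sqrt(2)*x^3/3 + sqrt(2)*x^2/2


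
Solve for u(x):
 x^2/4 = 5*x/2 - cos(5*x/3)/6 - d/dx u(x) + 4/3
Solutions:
 u(x) = C1 - x^3/12 + 5*x^2/4 + 4*x/3 - sin(5*x/3)/10


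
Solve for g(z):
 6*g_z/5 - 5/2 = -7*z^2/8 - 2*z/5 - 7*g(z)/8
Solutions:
 g(z) = C1*exp(-35*z/48) - z^2 + 16*z/7 - 68/245


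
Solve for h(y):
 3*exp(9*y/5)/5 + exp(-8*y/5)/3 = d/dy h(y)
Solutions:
 h(y) = C1 + exp(9*y/5)/3 - 5*exp(-8*y/5)/24


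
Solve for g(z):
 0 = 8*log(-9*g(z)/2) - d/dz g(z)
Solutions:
 -Integral(1/(log(-_y) - log(2) + 2*log(3)), (_y, g(z)))/8 = C1 - z


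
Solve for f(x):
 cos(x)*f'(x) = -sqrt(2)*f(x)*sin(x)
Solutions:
 f(x) = C1*cos(x)^(sqrt(2))


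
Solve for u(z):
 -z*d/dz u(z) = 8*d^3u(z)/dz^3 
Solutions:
 u(z) = C1 + Integral(C2*airyai(-z/2) + C3*airybi(-z/2), z)


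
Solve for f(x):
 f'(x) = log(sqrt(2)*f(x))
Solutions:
 -2*Integral(1/(2*log(_y) + log(2)), (_y, f(x))) = C1 - x


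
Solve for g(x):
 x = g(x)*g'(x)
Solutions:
 g(x) = -sqrt(C1 + x^2)
 g(x) = sqrt(C1 + x^2)


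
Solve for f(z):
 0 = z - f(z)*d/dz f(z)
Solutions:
 f(z) = -sqrt(C1 + z^2)
 f(z) = sqrt(C1 + z^2)


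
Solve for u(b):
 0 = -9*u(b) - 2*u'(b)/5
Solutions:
 u(b) = C1*exp(-45*b/2)


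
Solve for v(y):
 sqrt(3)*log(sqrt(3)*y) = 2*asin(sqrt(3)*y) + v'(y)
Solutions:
 v(y) = C1 + sqrt(3)*y*(log(y) - 1) - 2*y*asin(sqrt(3)*y) + sqrt(3)*y*log(3)/2 - 2*sqrt(3)*sqrt(1 - 3*y^2)/3


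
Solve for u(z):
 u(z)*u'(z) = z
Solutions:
 u(z) = -sqrt(C1 + z^2)
 u(z) = sqrt(C1 + z^2)


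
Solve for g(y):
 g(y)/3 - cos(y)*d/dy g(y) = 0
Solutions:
 g(y) = C1*(sin(y) + 1)^(1/6)/(sin(y) - 1)^(1/6)


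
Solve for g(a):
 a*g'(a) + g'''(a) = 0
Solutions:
 g(a) = C1 + Integral(C2*airyai(-a) + C3*airybi(-a), a)


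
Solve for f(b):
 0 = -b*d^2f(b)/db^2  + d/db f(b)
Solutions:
 f(b) = C1 + C2*b^2


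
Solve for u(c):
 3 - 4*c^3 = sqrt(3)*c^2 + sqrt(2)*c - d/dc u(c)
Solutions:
 u(c) = C1 + c^4 + sqrt(3)*c^3/3 + sqrt(2)*c^2/2 - 3*c


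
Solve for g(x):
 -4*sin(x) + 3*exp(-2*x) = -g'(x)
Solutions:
 g(x) = C1 - 4*cos(x) + 3*exp(-2*x)/2


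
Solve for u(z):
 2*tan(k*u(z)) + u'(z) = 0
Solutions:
 u(z) = Piecewise((-asin(exp(C1*k - 2*k*z))/k + pi/k, Ne(k, 0)), (nan, True))
 u(z) = Piecewise((asin(exp(C1*k - 2*k*z))/k, Ne(k, 0)), (nan, True))


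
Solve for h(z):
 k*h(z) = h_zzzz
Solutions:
 h(z) = C1*exp(-k^(1/4)*z) + C2*exp(k^(1/4)*z) + C3*exp(-I*k^(1/4)*z) + C4*exp(I*k^(1/4)*z)


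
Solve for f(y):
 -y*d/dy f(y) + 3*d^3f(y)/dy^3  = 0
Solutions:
 f(y) = C1 + Integral(C2*airyai(3^(2/3)*y/3) + C3*airybi(3^(2/3)*y/3), y)


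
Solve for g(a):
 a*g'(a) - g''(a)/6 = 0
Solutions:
 g(a) = C1 + C2*erfi(sqrt(3)*a)


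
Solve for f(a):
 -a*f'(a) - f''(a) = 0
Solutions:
 f(a) = C1 + C2*erf(sqrt(2)*a/2)


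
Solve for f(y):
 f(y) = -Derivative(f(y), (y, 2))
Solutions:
 f(y) = C1*sin(y) + C2*cos(y)


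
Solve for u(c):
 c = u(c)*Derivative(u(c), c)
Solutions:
 u(c) = -sqrt(C1 + c^2)
 u(c) = sqrt(C1 + c^2)


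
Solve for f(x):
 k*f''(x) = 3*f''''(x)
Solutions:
 f(x) = C1 + C2*x + C3*exp(-sqrt(3)*sqrt(k)*x/3) + C4*exp(sqrt(3)*sqrt(k)*x/3)


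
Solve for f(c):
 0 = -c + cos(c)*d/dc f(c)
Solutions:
 f(c) = C1 + Integral(c/cos(c), c)


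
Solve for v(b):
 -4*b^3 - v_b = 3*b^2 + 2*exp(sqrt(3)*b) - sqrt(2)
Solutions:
 v(b) = C1 - b^4 - b^3 + sqrt(2)*b - 2*sqrt(3)*exp(sqrt(3)*b)/3


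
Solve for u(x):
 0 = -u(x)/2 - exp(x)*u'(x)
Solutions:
 u(x) = C1*exp(exp(-x)/2)


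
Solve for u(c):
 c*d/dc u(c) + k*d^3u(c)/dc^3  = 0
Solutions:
 u(c) = C1 + Integral(C2*airyai(c*(-1/k)^(1/3)) + C3*airybi(c*(-1/k)^(1/3)), c)


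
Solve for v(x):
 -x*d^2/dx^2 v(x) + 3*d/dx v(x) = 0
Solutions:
 v(x) = C1 + C2*x^4


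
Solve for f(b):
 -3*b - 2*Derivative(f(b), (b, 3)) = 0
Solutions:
 f(b) = C1 + C2*b + C3*b^2 - b^4/16


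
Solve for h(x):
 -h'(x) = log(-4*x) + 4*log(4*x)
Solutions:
 h(x) = C1 - 5*x*log(x) + x*(-10*log(2) + 5 - I*pi)


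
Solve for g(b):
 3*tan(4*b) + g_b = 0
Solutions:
 g(b) = C1 + 3*log(cos(4*b))/4


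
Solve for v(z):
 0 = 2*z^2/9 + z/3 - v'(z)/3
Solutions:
 v(z) = C1 + 2*z^3/9 + z^2/2


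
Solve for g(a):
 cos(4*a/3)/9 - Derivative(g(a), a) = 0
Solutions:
 g(a) = C1 + sin(4*a/3)/12


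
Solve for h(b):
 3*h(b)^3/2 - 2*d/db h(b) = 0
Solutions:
 h(b) = -sqrt(2)*sqrt(-1/(C1 + 3*b))
 h(b) = sqrt(2)*sqrt(-1/(C1 + 3*b))


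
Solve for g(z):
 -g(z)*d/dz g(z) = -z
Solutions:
 g(z) = -sqrt(C1 + z^2)
 g(z) = sqrt(C1 + z^2)


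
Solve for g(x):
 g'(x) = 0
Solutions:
 g(x) = C1


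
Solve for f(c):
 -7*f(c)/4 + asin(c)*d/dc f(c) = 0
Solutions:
 f(c) = C1*exp(7*Integral(1/asin(c), c)/4)


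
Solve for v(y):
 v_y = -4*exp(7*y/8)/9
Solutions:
 v(y) = C1 - 32*exp(7*y/8)/63


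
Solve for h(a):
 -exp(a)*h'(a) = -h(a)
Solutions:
 h(a) = C1*exp(-exp(-a))


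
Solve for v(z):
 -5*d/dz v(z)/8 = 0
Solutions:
 v(z) = C1


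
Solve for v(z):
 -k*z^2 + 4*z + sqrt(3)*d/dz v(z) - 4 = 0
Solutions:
 v(z) = C1 + sqrt(3)*k*z^3/9 - 2*sqrt(3)*z^2/3 + 4*sqrt(3)*z/3


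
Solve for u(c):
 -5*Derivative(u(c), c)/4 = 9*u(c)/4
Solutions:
 u(c) = C1*exp(-9*c/5)


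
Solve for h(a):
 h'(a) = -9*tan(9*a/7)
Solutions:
 h(a) = C1 + 7*log(cos(9*a/7))


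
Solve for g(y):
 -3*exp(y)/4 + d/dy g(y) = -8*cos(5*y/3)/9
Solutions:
 g(y) = C1 + 3*exp(y)/4 - 8*sin(5*y/3)/15


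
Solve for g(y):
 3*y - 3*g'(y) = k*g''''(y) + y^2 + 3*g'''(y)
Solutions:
 g(y) = C1 + C2*exp(-y*((sqrt(((3 + 2/k^2)^2 - 4/k^4)/k^2)/2 + 3/(2*k) + k^(-3))^(1/3) + 1/k + 1/(k^2*(sqrt(((3 + 2/k^2)^2 - 4/k^4)/k^2)/2 + 3/(2*k) + k^(-3))^(1/3)))) + C3*exp(y*((sqrt(((3 + 2/k^2)^2 - 4/k^4)/k^2)/2 + 3/(2*k) + k^(-3))^(1/3)/2 - sqrt(3)*I*(sqrt(((3 + 2/k^2)^2 - 4/k^4)/k^2)/2 + 3/(2*k) + k^(-3))^(1/3)/2 - 1/k - 2/(k^2*(-1 + sqrt(3)*I)*(sqrt(((3 + 2/k^2)^2 - 4/k^4)/k^2)/2 + 3/(2*k) + k^(-3))^(1/3)))) + C4*exp(y*((sqrt(((3 + 2/k^2)^2 - 4/k^4)/k^2)/2 + 3/(2*k) + k^(-3))^(1/3)/2 + sqrt(3)*I*(sqrt(((3 + 2/k^2)^2 - 4/k^4)/k^2)/2 + 3/(2*k) + k^(-3))^(1/3)/2 - 1/k + 2/(k^2*(1 + sqrt(3)*I)*(sqrt(((3 + 2/k^2)^2 - 4/k^4)/k^2)/2 + 3/(2*k) + k^(-3))^(1/3)))) - y^3/9 + y^2/2 + 2*y/3


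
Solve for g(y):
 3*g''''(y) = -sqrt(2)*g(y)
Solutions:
 g(y) = (C1*sin(2^(5/8)*3^(3/4)*y/6) + C2*cos(2^(5/8)*3^(3/4)*y/6))*exp(-2^(5/8)*3^(3/4)*y/6) + (C3*sin(2^(5/8)*3^(3/4)*y/6) + C4*cos(2^(5/8)*3^(3/4)*y/6))*exp(2^(5/8)*3^(3/4)*y/6)


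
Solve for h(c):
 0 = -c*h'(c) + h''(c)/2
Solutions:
 h(c) = C1 + C2*erfi(c)


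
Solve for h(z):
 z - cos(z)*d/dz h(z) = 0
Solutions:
 h(z) = C1 + Integral(z/cos(z), z)


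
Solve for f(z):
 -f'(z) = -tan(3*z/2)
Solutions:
 f(z) = C1 - 2*log(cos(3*z/2))/3


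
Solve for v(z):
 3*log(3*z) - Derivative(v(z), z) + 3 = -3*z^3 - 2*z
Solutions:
 v(z) = C1 + 3*z^4/4 + z^2 + 3*z*log(z) + z*log(27)


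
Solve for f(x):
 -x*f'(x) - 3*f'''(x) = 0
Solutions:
 f(x) = C1 + Integral(C2*airyai(-3^(2/3)*x/3) + C3*airybi(-3^(2/3)*x/3), x)


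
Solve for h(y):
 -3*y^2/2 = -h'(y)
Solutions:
 h(y) = C1 + y^3/2


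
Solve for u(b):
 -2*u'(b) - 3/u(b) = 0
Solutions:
 u(b) = -sqrt(C1 - 3*b)
 u(b) = sqrt(C1 - 3*b)


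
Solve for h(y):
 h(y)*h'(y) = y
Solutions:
 h(y) = -sqrt(C1 + y^2)
 h(y) = sqrt(C1 + y^2)


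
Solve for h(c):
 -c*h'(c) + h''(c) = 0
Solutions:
 h(c) = C1 + C2*erfi(sqrt(2)*c/2)


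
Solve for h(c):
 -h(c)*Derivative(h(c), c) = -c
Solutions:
 h(c) = -sqrt(C1 + c^2)
 h(c) = sqrt(C1 + c^2)


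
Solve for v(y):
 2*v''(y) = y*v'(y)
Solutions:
 v(y) = C1 + C2*erfi(y/2)


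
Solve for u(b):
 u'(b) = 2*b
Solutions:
 u(b) = C1 + b^2


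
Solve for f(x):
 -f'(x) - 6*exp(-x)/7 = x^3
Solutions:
 f(x) = C1 - x^4/4 + 6*exp(-x)/7


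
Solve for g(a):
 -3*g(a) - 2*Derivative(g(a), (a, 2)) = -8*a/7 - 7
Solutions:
 g(a) = C1*sin(sqrt(6)*a/2) + C2*cos(sqrt(6)*a/2) + 8*a/21 + 7/3


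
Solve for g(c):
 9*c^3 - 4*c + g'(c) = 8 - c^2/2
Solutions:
 g(c) = C1 - 9*c^4/4 - c^3/6 + 2*c^2 + 8*c


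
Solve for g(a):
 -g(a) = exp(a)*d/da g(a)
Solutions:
 g(a) = C1*exp(exp(-a))


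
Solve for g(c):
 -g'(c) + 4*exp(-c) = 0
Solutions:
 g(c) = C1 - 4*exp(-c)


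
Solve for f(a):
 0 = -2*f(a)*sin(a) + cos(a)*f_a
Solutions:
 f(a) = C1/cos(a)^2


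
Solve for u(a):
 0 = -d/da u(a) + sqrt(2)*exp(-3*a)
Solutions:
 u(a) = C1 - sqrt(2)*exp(-3*a)/3


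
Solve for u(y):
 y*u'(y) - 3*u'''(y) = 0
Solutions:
 u(y) = C1 + Integral(C2*airyai(3^(2/3)*y/3) + C3*airybi(3^(2/3)*y/3), y)


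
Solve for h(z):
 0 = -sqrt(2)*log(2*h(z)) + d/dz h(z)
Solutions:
 -sqrt(2)*Integral(1/(log(_y) + log(2)), (_y, h(z)))/2 = C1 - z


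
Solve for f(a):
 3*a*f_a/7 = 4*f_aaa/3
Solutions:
 f(a) = C1 + Integral(C2*airyai(3^(2/3)*98^(1/3)*a/14) + C3*airybi(3^(2/3)*98^(1/3)*a/14), a)


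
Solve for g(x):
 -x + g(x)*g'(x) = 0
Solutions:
 g(x) = -sqrt(C1 + x^2)
 g(x) = sqrt(C1 + x^2)


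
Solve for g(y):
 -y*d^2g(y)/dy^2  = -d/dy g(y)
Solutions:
 g(y) = C1 + C2*y^2


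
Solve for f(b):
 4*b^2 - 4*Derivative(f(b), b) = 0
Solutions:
 f(b) = C1 + b^3/3


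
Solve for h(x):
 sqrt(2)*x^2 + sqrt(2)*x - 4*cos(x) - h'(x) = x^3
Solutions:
 h(x) = C1 - x^4/4 + sqrt(2)*x^3/3 + sqrt(2)*x^2/2 - 4*sin(x)


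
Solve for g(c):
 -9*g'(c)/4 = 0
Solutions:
 g(c) = C1


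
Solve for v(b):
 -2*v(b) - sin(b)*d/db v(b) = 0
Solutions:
 v(b) = C1*(cos(b) + 1)/(cos(b) - 1)


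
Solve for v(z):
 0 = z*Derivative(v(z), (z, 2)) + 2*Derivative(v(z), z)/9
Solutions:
 v(z) = C1 + C2*z^(7/9)


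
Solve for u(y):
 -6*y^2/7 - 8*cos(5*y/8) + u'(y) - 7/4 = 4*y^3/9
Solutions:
 u(y) = C1 + y^4/9 + 2*y^3/7 + 7*y/4 + 64*sin(5*y/8)/5


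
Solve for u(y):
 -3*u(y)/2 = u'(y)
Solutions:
 u(y) = C1*exp(-3*y/2)


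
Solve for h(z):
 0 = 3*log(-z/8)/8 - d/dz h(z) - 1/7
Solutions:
 h(z) = C1 + 3*z*log(-z)/8 + z*(-63*log(2) - 29)/56


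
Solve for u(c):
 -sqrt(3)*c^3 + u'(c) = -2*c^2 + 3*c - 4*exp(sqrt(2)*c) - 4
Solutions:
 u(c) = C1 + sqrt(3)*c^4/4 - 2*c^3/3 + 3*c^2/2 - 4*c - 2*sqrt(2)*exp(sqrt(2)*c)


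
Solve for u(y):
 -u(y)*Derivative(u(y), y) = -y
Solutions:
 u(y) = -sqrt(C1 + y^2)
 u(y) = sqrt(C1 + y^2)


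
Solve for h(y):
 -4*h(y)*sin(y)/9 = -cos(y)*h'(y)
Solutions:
 h(y) = C1/cos(y)^(4/9)


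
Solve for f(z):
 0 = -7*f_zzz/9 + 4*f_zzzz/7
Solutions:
 f(z) = C1 + C2*z + C3*z^2 + C4*exp(49*z/36)


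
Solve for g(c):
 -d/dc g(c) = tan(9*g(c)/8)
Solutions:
 g(c) = -8*asin(C1*exp(-9*c/8))/9 + 8*pi/9
 g(c) = 8*asin(C1*exp(-9*c/8))/9


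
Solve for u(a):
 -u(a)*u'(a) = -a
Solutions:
 u(a) = -sqrt(C1 + a^2)
 u(a) = sqrt(C1 + a^2)


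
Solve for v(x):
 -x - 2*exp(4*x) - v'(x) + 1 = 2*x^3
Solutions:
 v(x) = C1 - x^4/2 - x^2/2 + x - exp(4*x)/2


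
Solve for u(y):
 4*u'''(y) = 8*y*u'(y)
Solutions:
 u(y) = C1 + Integral(C2*airyai(2^(1/3)*y) + C3*airybi(2^(1/3)*y), y)


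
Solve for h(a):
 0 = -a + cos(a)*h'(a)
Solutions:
 h(a) = C1 + Integral(a/cos(a), a)


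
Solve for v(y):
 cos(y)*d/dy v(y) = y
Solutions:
 v(y) = C1 + Integral(y/cos(y), y)


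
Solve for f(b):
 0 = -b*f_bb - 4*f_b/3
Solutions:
 f(b) = C1 + C2/b^(1/3)


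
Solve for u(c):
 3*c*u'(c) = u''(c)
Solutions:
 u(c) = C1 + C2*erfi(sqrt(6)*c/2)


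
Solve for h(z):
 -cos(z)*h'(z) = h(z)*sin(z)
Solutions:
 h(z) = C1*cos(z)


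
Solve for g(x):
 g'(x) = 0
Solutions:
 g(x) = C1


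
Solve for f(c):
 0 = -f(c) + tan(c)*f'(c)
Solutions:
 f(c) = C1*sin(c)


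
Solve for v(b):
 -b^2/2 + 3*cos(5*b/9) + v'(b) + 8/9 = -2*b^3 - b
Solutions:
 v(b) = C1 - b^4/2 + b^3/6 - b^2/2 - 8*b/9 - 27*sin(5*b/9)/5


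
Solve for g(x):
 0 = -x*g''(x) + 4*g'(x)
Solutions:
 g(x) = C1 + C2*x^5


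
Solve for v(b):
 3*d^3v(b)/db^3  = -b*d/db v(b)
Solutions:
 v(b) = C1 + Integral(C2*airyai(-3^(2/3)*b/3) + C3*airybi(-3^(2/3)*b/3), b)


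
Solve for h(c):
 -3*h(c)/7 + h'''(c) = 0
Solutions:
 h(c) = C3*exp(3^(1/3)*7^(2/3)*c/7) + (C1*sin(3^(5/6)*7^(2/3)*c/14) + C2*cos(3^(5/6)*7^(2/3)*c/14))*exp(-3^(1/3)*7^(2/3)*c/14)


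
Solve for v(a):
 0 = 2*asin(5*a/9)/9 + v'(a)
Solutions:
 v(a) = C1 - 2*a*asin(5*a/9)/9 - 2*sqrt(81 - 25*a^2)/45


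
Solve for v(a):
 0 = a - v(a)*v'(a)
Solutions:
 v(a) = -sqrt(C1 + a^2)
 v(a) = sqrt(C1 + a^2)


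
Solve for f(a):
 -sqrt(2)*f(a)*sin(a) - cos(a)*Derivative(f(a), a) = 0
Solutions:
 f(a) = C1*cos(a)^(sqrt(2))


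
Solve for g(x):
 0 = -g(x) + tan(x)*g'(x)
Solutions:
 g(x) = C1*sin(x)


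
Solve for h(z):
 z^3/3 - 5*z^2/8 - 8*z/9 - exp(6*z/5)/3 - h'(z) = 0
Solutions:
 h(z) = C1 + z^4/12 - 5*z^3/24 - 4*z^2/9 - 5*exp(6*z/5)/18


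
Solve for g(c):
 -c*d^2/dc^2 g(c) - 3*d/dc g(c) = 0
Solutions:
 g(c) = C1 + C2/c^2


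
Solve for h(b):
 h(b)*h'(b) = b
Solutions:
 h(b) = -sqrt(C1 + b^2)
 h(b) = sqrt(C1 + b^2)


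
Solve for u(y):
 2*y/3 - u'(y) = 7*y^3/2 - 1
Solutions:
 u(y) = C1 - 7*y^4/8 + y^2/3 + y


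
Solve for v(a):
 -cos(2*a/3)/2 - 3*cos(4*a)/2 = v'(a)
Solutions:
 v(a) = C1 - 3*sin(2*a/3)/4 - 3*sin(4*a)/8


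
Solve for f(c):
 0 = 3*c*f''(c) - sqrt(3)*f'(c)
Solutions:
 f(c) = C1 + C2*c^(sqrt(3)/3 + 1)


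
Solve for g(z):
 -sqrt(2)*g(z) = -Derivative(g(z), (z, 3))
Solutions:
 g(z) = C3*exp(2^(1/6)*z) + (C1*sin(2^(1/6)*sqrt(3)*z/2) + C2*cos(2^(1/6)*sqrt(3)*z/2))*exp(-2^(1/6)*z/2)


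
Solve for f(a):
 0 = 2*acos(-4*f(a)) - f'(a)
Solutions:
 Integral(1/acos(-4*_y), (_y, f(a))) = C1 + 2*a


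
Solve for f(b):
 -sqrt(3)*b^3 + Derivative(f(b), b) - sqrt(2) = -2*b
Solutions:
 f(b) = C1 + sqrt(3)*b^4/4 - b^2 + sqrt(2)*b


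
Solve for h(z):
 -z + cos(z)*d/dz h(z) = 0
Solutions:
 h(z) = C1 + Integral(z/cos(z), z)


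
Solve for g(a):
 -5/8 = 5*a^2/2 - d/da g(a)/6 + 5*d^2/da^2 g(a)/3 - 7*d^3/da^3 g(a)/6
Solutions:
 g(a) = C1 + C2*exp(a*(5 - 3*sqrt(2))/7) + C3*exp(a*(3*sqrt(2) + 5)/7) + 5*a^3 + 150*a^2 + 11175*a/4


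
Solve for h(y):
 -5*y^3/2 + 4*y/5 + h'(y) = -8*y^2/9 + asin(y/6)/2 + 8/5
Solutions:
 h(y) = C1 + 5*y^4/8 - 8*y^3/27 - 2*y^2/5 + y*asin(y/6)/2 + 8*y/5 + sqrt(36 - y^2)/2


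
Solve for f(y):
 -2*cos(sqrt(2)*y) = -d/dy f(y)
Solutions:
 f(y) = C1 + sqrt(2)*sin(sqrt(2)*y)


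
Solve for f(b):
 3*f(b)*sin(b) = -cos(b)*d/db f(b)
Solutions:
 f(b) = C1*cos(b)^3


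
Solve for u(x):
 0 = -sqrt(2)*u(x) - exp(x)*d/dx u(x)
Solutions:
 u(x) = C1*exp(sqrt(2)*exp(-x))


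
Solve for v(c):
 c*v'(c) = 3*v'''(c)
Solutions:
 v(c) = C1 + Integral(C2*airyai(3^(2/3)*c/3) + C3*airybi(3^(2/3)*c/3), c)


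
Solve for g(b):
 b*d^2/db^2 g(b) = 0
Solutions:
 g(b) = C1 + C2*b


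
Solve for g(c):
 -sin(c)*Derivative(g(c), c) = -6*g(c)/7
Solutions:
 g(c) = C1*(cos(c) - 1)^(3/7)/(cos(c) + 1)^(3/7)


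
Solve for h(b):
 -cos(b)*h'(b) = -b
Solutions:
 h(b) = C1 + Integral(b/cos(b), b)


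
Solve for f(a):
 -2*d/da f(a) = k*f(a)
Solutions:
 f(a) = C1*exp(-a*k/2)


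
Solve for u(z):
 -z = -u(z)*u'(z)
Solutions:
 u(z) = -sqrt(C1 + z^2)
 u(z) = sqrt(C1 + z^2)


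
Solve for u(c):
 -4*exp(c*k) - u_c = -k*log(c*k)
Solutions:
 u(c) = C1 + c*k*log(c*k) - c*k + Piecewise((-4*exp(c*k)/k, Ne(k, 0)), (-4*c, True))


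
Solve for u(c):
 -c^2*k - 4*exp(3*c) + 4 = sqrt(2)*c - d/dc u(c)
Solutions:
 u(c) = C1 + c^3*k/3 + sqrt(2)*c^2/2 - 4*c + 4*exp(3*c)/3


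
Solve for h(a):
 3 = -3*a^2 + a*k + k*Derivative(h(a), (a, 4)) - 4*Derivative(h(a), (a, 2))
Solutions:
 h(a) = C1 + C2*a + C3*exp(-2*a*sqrt(1/k)) + C4*exp(2*a*sqrt(1/k)) - a^4/16 + a^3*k/24 + 3*a^2*(-k - 2)/16


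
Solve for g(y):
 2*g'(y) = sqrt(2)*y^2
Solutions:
 g(y) = C1 + sqrt(2)*y^3/6


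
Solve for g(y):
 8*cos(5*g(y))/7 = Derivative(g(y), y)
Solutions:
 -8*y/7 - log(sin(5*g(y)) - 1)/10 + log(sin(5*g(y)) + 1)/10 = C1


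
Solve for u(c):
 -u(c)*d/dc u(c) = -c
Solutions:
 u(c) = -sqrt(C1 + c^2)
 u(c) = sqrt(C1 + c^2)


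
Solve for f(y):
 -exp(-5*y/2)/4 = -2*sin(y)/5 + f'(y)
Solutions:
 f(y) = C1 - 2*cos(y)/5 + exp(-5*y/2)/10


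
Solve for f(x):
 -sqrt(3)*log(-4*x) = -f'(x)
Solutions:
 f(x) = C1 + sqrt(3)*x*log(-x) + sqrt(3)*x*(-1 + 2*log(2))


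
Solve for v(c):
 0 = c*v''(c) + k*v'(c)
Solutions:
 v(c) = C1 + c^(1 - re(k))*(C2*sin(log(c)*Abs(im(k))) + C3*cos(log(c)*im(k)))


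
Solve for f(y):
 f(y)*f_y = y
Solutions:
 f(y) = -sqrt(C1 + y^2)
 f(y) = sqrt(C1 + y^2)


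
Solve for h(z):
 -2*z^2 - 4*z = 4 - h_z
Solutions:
 h(z) = C1 + 2*z^3/3 + 2*z^2 + 4*z


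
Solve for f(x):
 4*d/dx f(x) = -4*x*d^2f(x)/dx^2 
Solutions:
 f(x) = C1 + C2*log(x)


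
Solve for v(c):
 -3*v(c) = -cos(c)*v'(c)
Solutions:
 v(c) = C1*(sin(c) + 1)^(3/2)/(sin(c) - 1)^(3/2)


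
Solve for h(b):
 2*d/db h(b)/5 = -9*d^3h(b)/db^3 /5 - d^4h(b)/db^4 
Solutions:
 h(b) = C1 + C2*exp(b*(-6 + 9/(5*sqrt(79) + 52)^(1/3) + (5*sqrt(79) + 52)^(1/3))/10)*sin(sqrt(3)*b*(-(5*sqrt(79) + 52)^(1/3) + 9/(5*sqrt(79) + 52)^(1/3))/10) + C3*exp(b*(-6 + 9/(5*sqrt(79) + 52)^(1/3) + (5*sqrt(79) + 52)^(1/3))/10)*cos(sqrt(3)*b*(-(5*sqrt(79) + 52)^(1/3) + 9/(5*sqrt(79) + 52)^(1/3))/10) + C4*exp(-b*(9/(5*sqrt(79) + 52)^(1/3) + 3 + (5*sqrt(79) + 52)^(1/3))/5)


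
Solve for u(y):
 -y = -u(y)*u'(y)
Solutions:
 u(y) = -sqrt(C1 + y^2)
 u(y) = sqrt(C1 + y^2)


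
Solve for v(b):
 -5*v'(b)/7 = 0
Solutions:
 v(b) = C1


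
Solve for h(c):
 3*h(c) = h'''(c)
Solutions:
 h(c) = C3*exp(3^(1/3)*c) + (C1*sin(3^(5/6)*c/2) + C2*cos(3^(5/6)*c/2))*exp(-3^(1/3)*c/2)


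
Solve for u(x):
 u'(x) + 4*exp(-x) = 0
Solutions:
 u(x) = C1 + 4*exp(-x)


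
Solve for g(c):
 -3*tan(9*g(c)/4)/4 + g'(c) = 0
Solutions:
 g(c) = -4*asin(C1*exp(27*c/16))/9 + 4*pi/9
 g(c) = 4*asin(C1*exp(27*c/16))/9


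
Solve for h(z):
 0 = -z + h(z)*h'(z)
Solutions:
 h(z) = -sqrt(C1 + z^2)
 h(z) = sqrt(C1 + z^2)


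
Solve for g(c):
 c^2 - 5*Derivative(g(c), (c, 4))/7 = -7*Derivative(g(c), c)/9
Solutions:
 g(c) = C1 + C4*exp(7^(2/3)*75^(1/3)*c/15) - 3*c^3/7 + (C2*sin(3^(5/6)*35^(2/3)*c/30) + C3*cos(3^(5/6)*35^(2/3)*c/30))*exp(-7^(2/3)*75^(1/3)*c/30)


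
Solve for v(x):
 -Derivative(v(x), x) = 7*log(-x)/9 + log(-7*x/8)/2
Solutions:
 v(x) = C1 - 23*x*log(-x)/18 + x*(-9*log(7) + 27*log(2) + 23)/18


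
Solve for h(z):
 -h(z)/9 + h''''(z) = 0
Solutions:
 h(z) = C1*exp(-sqrt(3)*z/3) + C2*exp(sqrt(3)*z/3) + C3*sin(sqrt(3)*z/3) + C4*cos(sqrt(3)*z/3)


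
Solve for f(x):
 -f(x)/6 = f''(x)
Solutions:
 f(x) = C1*sin(sqrt(6)*x/6) + C2*cos(sqrt(6)*x/6)


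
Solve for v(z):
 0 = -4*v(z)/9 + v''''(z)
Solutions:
 v(z) = C1*exp(-sqrt(6)*z/3) + C2*exp(sqrt(6)*z/3) + C3*sin(sqrt(6)*z/3) + C4*cos(sqrt(6)*z/3)


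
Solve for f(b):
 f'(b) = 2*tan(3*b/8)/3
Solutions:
 f(b) = C1 - 16*log(cos(3*b/8))/9


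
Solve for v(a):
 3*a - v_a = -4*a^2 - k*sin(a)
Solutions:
 v(a) = C1 + 4*a^3/3 + 3*a^2/2 - k*cos(a)


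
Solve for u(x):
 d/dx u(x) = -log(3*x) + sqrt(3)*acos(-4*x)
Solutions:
 u(x) = C1 - x*log(x) - x*log(3) + x + sqrt(3)*(x*acos(-4*x) + sqrt(1 - 16*x^2)/4)


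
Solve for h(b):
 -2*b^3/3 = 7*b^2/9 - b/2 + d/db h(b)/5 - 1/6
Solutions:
 h(b) = C1 - 5*b^4/6 - 35*b^3/27 + 5*b^2/4 + 5*b/6


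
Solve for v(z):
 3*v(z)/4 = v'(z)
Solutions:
 v(z) = C1*exp(3*z/4)


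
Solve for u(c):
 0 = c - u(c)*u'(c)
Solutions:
 u(c) = -sqrt(C1 + c^2)
 u(c) = sqrt(C1 + c^2)


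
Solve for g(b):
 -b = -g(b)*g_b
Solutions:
 g(b) = -sqrt(C1 + b^2)
 g(b) = sqrt(C1 + b^2)


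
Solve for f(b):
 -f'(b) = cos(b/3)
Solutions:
 f(b) = C1 - 3*sin(b/3)


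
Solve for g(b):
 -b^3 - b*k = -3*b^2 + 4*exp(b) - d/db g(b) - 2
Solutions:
 g(b) = C1 + b^4/4 - b^3 + b^2*k/2 - 2*b + 4*exp(b)


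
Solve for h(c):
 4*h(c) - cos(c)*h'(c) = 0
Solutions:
 h(c) = C1*(sin(c)^2 + 2*sin(c) + 1)/(sin(c)^2 - 2*sin(c) + 1)


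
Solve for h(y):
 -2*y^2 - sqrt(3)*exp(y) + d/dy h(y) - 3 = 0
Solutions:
 h(y) = C1 + 2*y^3/3 + 3*y + sqrt(3)*exp(y)


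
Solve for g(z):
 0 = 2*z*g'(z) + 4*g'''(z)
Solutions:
 g(z) = C1 + Integral(C2*airyai(-2^(2/3)*z/2) + C3*airybi(-2^(2/3)*z/2), z)


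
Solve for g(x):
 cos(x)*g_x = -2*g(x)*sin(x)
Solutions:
 g(x) = C1*cos(x)^2


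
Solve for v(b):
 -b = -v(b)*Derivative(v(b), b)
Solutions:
 v(b) = -sqrt(C1 + b^2)
 v(b) = sqrt(C1 + b^2)


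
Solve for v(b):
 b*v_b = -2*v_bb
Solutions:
 v(b) = C1 + C2*erf(b/2)


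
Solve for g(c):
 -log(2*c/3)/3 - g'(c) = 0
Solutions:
 g(c) = C1 - c*log(c)/3 - c*log(2)/3 + c/3 + c*log(3)/3


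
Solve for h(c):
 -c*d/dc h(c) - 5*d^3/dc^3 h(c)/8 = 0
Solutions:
 h(c) = C1 + Integral(C2*airyai(-2*5^(2/3)*c/5) + C3*airybi(-2*5^(2/3)*c/5), c)


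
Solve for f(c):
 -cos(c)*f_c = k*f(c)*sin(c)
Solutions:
 f(c) = C1*exp(k*log(cos(c)))


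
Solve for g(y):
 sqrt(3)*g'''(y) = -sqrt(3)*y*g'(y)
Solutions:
 g(y) = C1 + Integral(C2*airyai(-y) + C3*airybi(-y), y)


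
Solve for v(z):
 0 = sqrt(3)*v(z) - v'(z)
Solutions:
 v(z) = C1*exp(sqrt(3)*z)


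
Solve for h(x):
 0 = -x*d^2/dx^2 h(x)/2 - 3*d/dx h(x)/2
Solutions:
 h(x) = C1 + C2/x^2


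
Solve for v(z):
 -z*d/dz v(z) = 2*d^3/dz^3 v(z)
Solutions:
 v(z) = C1 + Integral(C2*airyai(-2^(2/3)*z/2) + C3*airybi(-2^(2/3)*z/2), z)


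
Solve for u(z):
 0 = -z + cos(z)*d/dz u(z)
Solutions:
 u(z) = C1 + Integral(z/cos(z), z)


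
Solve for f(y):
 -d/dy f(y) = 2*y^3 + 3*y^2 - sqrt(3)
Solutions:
 f(y) = C1 - y^4/2 - y^3 + sqrt(3)*y


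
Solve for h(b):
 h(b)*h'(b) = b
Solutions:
 h(b) = -sqrt(C1 + b^2)
 h(b) = sqrt(C1 + b^2)


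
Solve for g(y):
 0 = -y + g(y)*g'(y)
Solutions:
 g(y) = -sqrt(C1 + y^2)
 g(y) = sqrt(C1 + y^2)


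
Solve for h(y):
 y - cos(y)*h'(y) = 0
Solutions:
 h(y) = C1 + Integral(y/cos(y), y)


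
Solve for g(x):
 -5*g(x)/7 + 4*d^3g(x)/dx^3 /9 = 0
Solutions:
 g(x) = C3*exp(4410^(1/3)*x/14) + (C1*sin(3*3^(1/6)*490^(1/3)*x/28) + C2*cos(3*3^(1/6)*490^(1/3)*x/28))*exp(-4410^(1/3)*x/28)


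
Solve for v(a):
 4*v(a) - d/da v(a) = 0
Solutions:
 v(a) = C1*exp(4*a)


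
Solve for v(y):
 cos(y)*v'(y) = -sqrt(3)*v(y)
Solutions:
 v(y) = C1*(sin(y) - 1)^(sqrt(3)/2)/(sin(y) + 1)^(sqrt(3)/2)


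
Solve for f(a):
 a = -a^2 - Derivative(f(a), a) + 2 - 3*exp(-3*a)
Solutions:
 f(a) = C1 - a^3/3 - a^2/2 + 2*a + exp(-3*a)


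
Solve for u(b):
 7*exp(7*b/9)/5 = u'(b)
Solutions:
 u(b) = C1 + 9*exp(7*b/9)/5


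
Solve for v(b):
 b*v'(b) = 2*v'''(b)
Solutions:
 v(b) = C1 + Integral(C2*airyai(2^(2/3)*b/2) + C3*airybi(2^(2/3)*b/2), b)


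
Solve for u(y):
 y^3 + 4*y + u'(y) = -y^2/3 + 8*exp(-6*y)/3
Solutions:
 u(y) = C1 - y^4/4 - y^3/9 - 2*y^2 - 4*exp(-6*y)/9


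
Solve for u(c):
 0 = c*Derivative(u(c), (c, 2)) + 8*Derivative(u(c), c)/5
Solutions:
 u(c) = C1 + C2/c^(3/5)


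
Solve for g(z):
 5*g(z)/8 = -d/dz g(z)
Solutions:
 g(z) = C1*exp(-5*z/8)


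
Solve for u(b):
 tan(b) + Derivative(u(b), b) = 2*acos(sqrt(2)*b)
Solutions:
 u(b) = C1 + 2*b*acos(sqrt(2)*b) - sqrt(2)*sqrt(1 - 2*b^2) + log(cos(b))


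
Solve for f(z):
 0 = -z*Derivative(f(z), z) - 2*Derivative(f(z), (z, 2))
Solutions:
 f(z) = C1 + C2*erf(z/2)


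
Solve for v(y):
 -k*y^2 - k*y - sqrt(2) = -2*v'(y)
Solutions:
 v(y) = C1 + k*y^3/6 + k*y^2/4 + sqrt(2)*y/2


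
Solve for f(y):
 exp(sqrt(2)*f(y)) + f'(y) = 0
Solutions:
 f(y) = sqrt(2)*(2*log(1/(C1 + y)) - log(2))/4


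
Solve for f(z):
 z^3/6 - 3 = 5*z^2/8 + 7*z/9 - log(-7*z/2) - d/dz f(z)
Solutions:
 f(z) = C1 - z^4/24 + 5*z^3/24 + 7*z^2/18 - z*log(-z) + z*(-log(7) + log(2) + 4)


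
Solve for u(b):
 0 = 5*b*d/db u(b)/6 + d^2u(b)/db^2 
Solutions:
 u(b) = C1 + C2*erf(sqrt(15)*b/6)


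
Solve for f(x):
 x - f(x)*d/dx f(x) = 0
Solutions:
 f(x) = -sqrt(C1 + x^2)
 f(x) = sqrt(C1 + x^2)


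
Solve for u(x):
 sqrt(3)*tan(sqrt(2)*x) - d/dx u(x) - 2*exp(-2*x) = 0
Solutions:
 u(x) = C1 + sqrt(6)*log(tan(sqrt(2)*x)^2 + 1)/4 + exp(-2*x)


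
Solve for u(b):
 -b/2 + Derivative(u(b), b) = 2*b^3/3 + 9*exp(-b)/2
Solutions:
 u(b) = C1 + b^4/6 + b^2/4 - 9*exp(-b)/2


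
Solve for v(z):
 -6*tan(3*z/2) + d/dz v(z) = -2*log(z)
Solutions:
 v(z) = C1 - 2*z*log(z) + 2*z - 4*log(cos(3*z/2))


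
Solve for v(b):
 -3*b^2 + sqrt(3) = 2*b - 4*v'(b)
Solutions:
 v(b) = C1 + b^3/4 + b^2/4 - sqrt(3)*b/4


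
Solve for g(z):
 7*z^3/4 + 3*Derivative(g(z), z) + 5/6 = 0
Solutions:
 g(z) = C1 - 7*z^4/48 - 5*z/18


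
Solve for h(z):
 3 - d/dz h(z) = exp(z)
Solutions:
 h(z) = C1 + 3*z - exp(z)


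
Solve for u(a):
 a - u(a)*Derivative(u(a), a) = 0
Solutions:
 u(a) = -sqrt(C1 + a^2)
 u(a) = sqrt(C1 + a^2)


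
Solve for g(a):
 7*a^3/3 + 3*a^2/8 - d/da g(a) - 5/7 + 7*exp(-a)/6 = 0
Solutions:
 g(a) = C1 + 7*a^4/12 + a^3/8 - 5*a/7 - 7*exp(-a)/6


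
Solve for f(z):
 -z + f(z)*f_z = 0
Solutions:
 f(z) = -sqrt(C1 + z^2)
 f(z) = sqrt(C1 + z^2)


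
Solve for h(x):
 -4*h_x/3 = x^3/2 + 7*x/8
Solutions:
 h(x) = C1 - 3*x^4/32 - 21*x^2/64


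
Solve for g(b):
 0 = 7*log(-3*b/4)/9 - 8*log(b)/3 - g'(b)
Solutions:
 g(b) = C1 - 17*b*log(b)/9 + b*(-14*log(2) + 7*log(3) + 17 + 7*I*pi)/9


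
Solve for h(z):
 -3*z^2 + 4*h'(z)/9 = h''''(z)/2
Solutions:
 h(z) = C1 + C4*exp(2*3^(1/3)*z/3) + 9*z^3/4 + (C2*sin(3^(5/6)*z/3) + C3*cos(3^(5/6)*z/3))*exp(-3^(1/3)*z/3)


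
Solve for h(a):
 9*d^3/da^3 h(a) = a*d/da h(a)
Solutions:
 h(a) = C1 + Integral(C2*airyai(3^(1/3)*a/3) + C3*airybi(3^(1/3)*a/3), a)


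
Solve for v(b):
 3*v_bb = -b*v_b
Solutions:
 v(b) = C1 + C2*erf(sqrt(6)*b/6)


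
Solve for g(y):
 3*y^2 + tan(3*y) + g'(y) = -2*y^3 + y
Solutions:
 g(y) = C1 - y^4/2 - y^3 + y^2/2 + log(cos(3*y))/3


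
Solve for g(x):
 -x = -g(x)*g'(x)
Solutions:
 g(x) = -sqrt(C1 + x^2)
 g(x) = sqrt(C1 + x^2)


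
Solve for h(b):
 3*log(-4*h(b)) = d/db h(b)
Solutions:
 -Integral(1/(log(-_y) + 2*log(2)), (_y, h(b)))/3 = C1 - b


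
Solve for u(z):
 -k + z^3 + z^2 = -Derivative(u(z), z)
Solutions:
 u(z) = C1 + k*z - z^4/4 - z^3/3


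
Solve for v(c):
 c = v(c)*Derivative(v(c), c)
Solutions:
 v(c) = -sqrt(C1 + c^2)
 v(c) = sqrt(C1 + c^2)


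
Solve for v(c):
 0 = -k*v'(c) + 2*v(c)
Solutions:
 v(c) = C1*exp(2*c/k)


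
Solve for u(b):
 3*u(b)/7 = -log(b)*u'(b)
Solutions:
 u(b) = C1*exp(-3*li(b)/7)


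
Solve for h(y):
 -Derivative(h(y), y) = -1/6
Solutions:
 h(y) = C1 + y/6


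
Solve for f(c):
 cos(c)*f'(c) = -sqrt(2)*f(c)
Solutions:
 f(c) = C1*(sin(c) - 1)^(sqrt(2)/2)/(sin(c) + 1)^(sqrt(2)/2)


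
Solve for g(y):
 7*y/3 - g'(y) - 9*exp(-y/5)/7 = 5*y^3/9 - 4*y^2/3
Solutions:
 g(y) = C1 - 5*y^4/36 + 4*y^3/9 + 7*y^2/6 + 45*exp(-y/5)/7


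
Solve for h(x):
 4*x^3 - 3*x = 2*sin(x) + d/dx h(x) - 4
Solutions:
 h(x) = C1 + x^4 - 3*x^2/2 + 4*x + 2*cos(x)


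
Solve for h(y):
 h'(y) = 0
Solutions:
 h(y) = C1


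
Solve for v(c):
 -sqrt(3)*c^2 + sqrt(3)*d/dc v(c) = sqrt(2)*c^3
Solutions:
 v(c) = C1 + sqrt(6)*c^4/12 + c^3/3


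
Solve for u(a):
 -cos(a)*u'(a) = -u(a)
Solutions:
 u(a) = C1*sqrt(sin(a) + 1)/sqrt(sin(a) - 1)


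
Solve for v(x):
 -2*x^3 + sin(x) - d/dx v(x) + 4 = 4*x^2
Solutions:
 v(x) = C1 - x^4/2 - 4*x^3/3 + 4*x - cos(x)


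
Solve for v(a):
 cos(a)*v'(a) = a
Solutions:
 v(a) = C1 + Integral(a/cos(a), a)


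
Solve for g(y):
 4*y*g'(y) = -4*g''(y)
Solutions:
 g(y) = C1 + C2*erf(sqrt(2)*y/2)


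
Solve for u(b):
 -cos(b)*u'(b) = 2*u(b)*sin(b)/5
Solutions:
 u(b) = C1*cos(b)^(2/5)


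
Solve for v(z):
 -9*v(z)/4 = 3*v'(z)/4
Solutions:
 v(z) = C1*exp(-3*z)


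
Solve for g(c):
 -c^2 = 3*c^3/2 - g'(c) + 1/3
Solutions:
 g(c) = C1 + 3*c^4/8 + c^3/3 + c/3


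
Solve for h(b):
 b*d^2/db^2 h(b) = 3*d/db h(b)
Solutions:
 h(b) = C1 + C2*b^4


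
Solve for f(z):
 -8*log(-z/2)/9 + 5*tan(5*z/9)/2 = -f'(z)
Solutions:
 f(z) = C1 + 8*z*log(-z)/9 - 8*z/9 - 8*z*log(2)/9 + 9*log(cos(5*z/9))/2


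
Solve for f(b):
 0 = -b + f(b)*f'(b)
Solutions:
 f(b) = -sqrt(C1 + b^2)
 f(b) = sqrt(C1 + b^2)


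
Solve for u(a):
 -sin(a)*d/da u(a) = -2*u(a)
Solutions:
 u(a) = C1*(cos(a) - 1)/(cos(a) + 1)


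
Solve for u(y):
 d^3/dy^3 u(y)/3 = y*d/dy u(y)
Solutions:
 u(y) = C1 + Integral(C2*airyai(3^(1/3)*y) + C3*airybi(3^(1/3)*y), y)


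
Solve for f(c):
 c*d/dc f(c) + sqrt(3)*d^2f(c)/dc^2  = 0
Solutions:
 f(c) = C1 + C2*erf(sqrt(2)*3^(3/4)*c/6)


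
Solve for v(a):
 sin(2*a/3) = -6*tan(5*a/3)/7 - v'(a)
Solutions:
 v(a) = C1 + 18*log(cos(5*a/3))/35 + 3*cos(2*a/3)/2


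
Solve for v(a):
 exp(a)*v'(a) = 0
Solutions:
 v(a) = C1


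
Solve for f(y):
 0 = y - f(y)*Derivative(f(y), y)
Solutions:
 f(y) = -sqrt(C1 + y^2)
 f(y) = sqrt(C1 + y^2)


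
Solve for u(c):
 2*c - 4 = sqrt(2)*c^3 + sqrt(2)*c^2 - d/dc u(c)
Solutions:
 u(c) = C1 + sqrt(2)*c^4/4 + sqrt(2)*c^3/3 - c^2 + 4*c


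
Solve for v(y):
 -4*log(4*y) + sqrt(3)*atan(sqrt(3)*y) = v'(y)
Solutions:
 v(y) = C1 - 4*y*log(y) - 8*y*log(2) + 4*y + sqrt(3)*(y*atan(sqrt(3)*y) - sqrt(3)*log(3*y^2 + 1)/6)


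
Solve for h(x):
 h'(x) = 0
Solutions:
 h(x) = C1


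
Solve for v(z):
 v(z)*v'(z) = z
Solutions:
 v(z) = -sqrt(C1 + z^2)
 v(z) = sqrt(C1 + z^2)


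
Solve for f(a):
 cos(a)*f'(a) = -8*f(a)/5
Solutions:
 f(a) = C1*(sin(a) - 1)^(4/5)/(sin(a) + 1)^(4/5)


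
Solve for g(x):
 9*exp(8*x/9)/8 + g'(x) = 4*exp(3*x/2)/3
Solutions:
 g(x) = C1 - 81*exp(8*x/9)/64 + 8*exp(3*x/2)/9


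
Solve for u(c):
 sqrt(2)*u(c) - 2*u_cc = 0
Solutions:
 u(c) = C1*exp(-2^(3/4)*c/2) + C2*exp(2^(3/4)*c/2)


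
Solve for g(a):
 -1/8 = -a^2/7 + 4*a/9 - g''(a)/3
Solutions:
 g(a) = C1 + C2*a - a^4/28 + 2*a^3/9 + 3*a^2/16


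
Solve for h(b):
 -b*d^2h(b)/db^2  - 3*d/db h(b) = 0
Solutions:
 h(b) = C1 + C2/b^2


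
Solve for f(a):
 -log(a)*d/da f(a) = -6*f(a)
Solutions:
 f(a) = C1*exp(6*li(a))


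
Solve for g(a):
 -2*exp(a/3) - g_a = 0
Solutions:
 g(a) = C1 - 6*exp(a/3)


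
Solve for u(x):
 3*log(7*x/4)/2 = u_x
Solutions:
 u(x) = C1 + 3*x*log(x)/2 - 3*x*log(2) - 3*x/2 + 3*x*log(7)/2


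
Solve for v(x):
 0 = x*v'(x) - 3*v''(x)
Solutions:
 v(x) = C1 + C2*erfi(sqrt(6)*x/6)


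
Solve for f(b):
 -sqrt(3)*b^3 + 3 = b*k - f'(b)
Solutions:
 f(b) = C1 + sqrt(3)*b^4/4 + b^2*k/2 - 3*b


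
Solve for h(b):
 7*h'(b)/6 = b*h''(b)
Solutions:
 h(b) = C1 + C2*b^(13/6)


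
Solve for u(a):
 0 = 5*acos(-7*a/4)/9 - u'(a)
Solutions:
 u(a) = C1 + 5*a*acos(-7*a/4)/9 + 5*sqrt(16 - 49*a^2)/63


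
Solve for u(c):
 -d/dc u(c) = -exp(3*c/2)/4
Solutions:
 u(c) = C1 + exp(3*c/2)/6


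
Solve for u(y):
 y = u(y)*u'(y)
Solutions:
 u(y) = -sqrt(C1 + y^2)
 u(y) = sqrt(C1 + y^2)


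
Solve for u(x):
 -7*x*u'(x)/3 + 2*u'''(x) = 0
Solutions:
 u(x) = C1 + Integral(C2*airyai(6^(2/3)*7^(1/3)*x/6) + C3*airybi(6^(2/3)*7^(1/3)*x/6), x)


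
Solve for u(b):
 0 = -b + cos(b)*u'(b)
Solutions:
 u(b) = C1 + Integral(b/cos(b), b)


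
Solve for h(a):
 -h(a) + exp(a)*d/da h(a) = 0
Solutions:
 h(a) = C1*exp(-exp(-a))


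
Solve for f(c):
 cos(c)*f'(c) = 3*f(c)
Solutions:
 f(c) = C1*(sin(c) + 1)^(3/2)/(sin(c) - 1)^(3/2)


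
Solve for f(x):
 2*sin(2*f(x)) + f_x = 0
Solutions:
 f(x) = pi - acos((-C1 - exp(8*x))/(C1 - exp(8*x)))/2
 f(x) = acos((-C1 - exp(8*x))/(C1 - exp(8*x)))/2


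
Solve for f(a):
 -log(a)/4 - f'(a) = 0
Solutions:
 f(a) = C1 - a*log(a)/4 + a/4


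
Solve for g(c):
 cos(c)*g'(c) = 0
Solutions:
 g(c) = C1


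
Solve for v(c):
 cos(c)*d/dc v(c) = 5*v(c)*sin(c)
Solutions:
 v(c) = C1/cos(c)^5


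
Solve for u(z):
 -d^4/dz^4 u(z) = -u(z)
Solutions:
 u(z) = C1*exp(-z) + C2*exp(z) + C3*sin(z) + C4*cos(z)


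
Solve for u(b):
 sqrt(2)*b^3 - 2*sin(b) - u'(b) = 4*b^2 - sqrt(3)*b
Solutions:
 u(b) = C1 + sqrt(2)*b^4/4 - 4*b^3/3 + sqrt(3)*b^2/2 + 2*cos(b)


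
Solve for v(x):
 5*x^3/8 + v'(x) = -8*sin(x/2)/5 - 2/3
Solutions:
 v(x) = C1 - 5*x^4/32 - 2*x/3 + 16*cos(x/2)/5


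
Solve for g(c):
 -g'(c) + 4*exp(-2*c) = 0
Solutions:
 g(c) = C1 - 2*exp(-2*c)


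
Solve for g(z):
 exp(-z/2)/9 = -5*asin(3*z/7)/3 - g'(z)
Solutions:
 g(z) = C1 - 5*z*asin(3*z/7)/3 - 5*sqrt(49 - 9*z^2)/9 + 2*exp(-z/2)/9


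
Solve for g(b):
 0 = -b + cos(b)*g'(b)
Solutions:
 g(b) = C1 + Integral(b/cos(b), b)


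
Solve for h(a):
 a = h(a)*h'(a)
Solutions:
 h(a) = -sqrt(C1 + a^2)
 h(a) = sqrt(C1 + a^2)


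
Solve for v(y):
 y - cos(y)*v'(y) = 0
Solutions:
 v(y) = C1 + Integral(y/cos(y), y)


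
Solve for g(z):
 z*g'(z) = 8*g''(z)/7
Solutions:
 g(z) = C1 + C2*erfi(sqrt(7)*z/4)


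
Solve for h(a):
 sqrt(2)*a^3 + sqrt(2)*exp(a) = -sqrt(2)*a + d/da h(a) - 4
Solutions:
 h(a) = C1 + sqrt(2)*a^4/4 + sqrt(2)*a^2/2 + 4*a + sqrt(2)*exp(a)


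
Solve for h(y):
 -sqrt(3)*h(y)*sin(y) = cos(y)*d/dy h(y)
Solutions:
 h(y) = C1*cos(y)^(sqrt(3))


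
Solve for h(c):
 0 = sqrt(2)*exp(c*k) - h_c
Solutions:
 h(c) = C1 + sqrt(2)*exp(c*k)/k


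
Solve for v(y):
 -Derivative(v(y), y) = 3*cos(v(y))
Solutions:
 v(y) = pi - asin((C1 + exp(6*y))/(C1 - exp(6*y)))
 v(y) = asin((C1 + exp(6*y))/(C1 - exp(6*y)))


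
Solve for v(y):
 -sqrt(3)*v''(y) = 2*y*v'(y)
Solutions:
 v(y) = C1 + C2*erf(3^(3/4)*y/3)


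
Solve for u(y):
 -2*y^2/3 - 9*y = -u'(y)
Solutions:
 u(y) = C1 + 2*y^3/9 + 9*y^2/2


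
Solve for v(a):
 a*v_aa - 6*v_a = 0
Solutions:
 v(a) = C1 + C2*a^7


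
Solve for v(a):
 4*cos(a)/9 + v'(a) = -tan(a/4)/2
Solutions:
 v(a) = C1 + 2*log(cos(a/4)) - 4*sin(a)/9


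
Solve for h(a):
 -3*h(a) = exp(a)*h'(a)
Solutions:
 h(a) = C1*exp(3*exp(-a))


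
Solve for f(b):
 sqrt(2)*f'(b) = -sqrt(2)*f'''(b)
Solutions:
 f(b) = C1 + C2*sin(b) + C3*cos(b)


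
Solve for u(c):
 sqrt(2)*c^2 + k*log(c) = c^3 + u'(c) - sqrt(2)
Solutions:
 u(c) = C1 - c^4/4 + sqrt(2)*c^3/3 + c*k*log(c) - c*k + sqrt(2)*c


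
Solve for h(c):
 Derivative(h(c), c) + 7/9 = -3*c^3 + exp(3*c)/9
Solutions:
 h(c) = C1 - 3*c^4/4 - 7*c/9 + exp(3*c)/27


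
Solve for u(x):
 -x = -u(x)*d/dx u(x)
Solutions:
 u(x) = -sqrt(C1 + x^2)
 u(x) = sqrt(C1 + x^2)


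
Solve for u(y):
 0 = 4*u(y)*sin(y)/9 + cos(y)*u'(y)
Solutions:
 u(y) = C1*cos(y)^(4/9)


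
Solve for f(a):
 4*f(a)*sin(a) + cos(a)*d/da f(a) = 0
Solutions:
 f(a) = C1*cos(a)^4
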